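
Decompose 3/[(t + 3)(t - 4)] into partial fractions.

3/(t + 3)(t - 4) = A/(t + 3) + B/(t - 4). A = 3/(-3 - 4) = -3/7, B = 3/(4 + 3) = 3/7
Result: (-3/7)/(t + 3) + (3/7)/(t - 4)


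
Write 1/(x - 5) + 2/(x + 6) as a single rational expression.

Common denominator (x - 5)(x + 6). Numerator: 1(x + 6) + 2(x - 5) = (x + 6) + (2x - 10) = 3x - 4
Result: (3x - 4)/[(x - 5)(x + 6)]


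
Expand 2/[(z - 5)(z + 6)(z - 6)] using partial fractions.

Using cover-up method: P = -2/11, Q = 1/66, R = 1/6
Result: (-2/11)/(z - 5) + (1/66)/(z + 6) + (1/6)/(z - 6)


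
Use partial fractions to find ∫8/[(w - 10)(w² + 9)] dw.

Cover-up at w=10: α = 8/(10²+9) = 8/109. Coeff matching: β = -8/109, γ = -80/109. Decomposition: (8/109)/(w - 10) - ((8/109)w + 80/109)/(w² + 9). Integrate: linear → ln, quadratic → (1/2)ln + arctan: (8/109) ln|(w - 10)| - (4/109) ln(w² + 9) - (80/327) arctan(w/3) + C


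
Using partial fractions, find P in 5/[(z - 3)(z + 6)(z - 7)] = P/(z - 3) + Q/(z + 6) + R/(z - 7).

Cover-up at z = 3: P = 5/[(3 + 6)(3 - 7)] = 5/[(9)(-4)] = -5/36


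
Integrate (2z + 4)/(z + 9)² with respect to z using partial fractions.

Decompose: α = 2, β = 2·(-9) + 4 = -14, so (2z + 4)/(z + 9)² = 2/(z + 9) - 14/(z + 9)². Integrate: ∫ α/(z + 9) dz = 2 ln|(z + 9)|; ∫ β/(z + 9)² dz = 14/(z + 9). Sum: 2 ln|(z + 9)| + 14/(z + 9) + C


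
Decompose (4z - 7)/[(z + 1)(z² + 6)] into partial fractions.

At z=-1: A = (4·(-1) - 7)/((-1)² + 6) = -11/7. B = -A = 11/7, C = 4 - (-1)·A = 17/7
Result: (-11/7)/(z + 1) + ((11/7)z + 17/7)/(z² + 6)


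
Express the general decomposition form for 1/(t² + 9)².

Repeated quadratic factor: (At + B)/(t² + 9) + (Ct + D)/(t² + 9)²


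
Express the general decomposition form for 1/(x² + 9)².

Repeated quadratic factor: (Px + Q)/(x² + 9) + (Rx + S)/(x² + 9)²


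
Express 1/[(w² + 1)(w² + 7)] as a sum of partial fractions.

Coefficient matching gives P = R = 0, Q = 1/(7-1) = 1/6, S = -Q = -1/6
Result: (1/6)/(w² + 1) - (1/6)/(w² + 7)


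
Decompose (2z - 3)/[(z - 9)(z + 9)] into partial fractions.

At z=9: P = (2·9 - 3)/(9 + 9) = 5/6. At z=-9: Q = (2·(-9) - 3)/(-9 - 9) = 7/6
Result: (5/6)/(z - 9) + (7/6)/(z + 9)


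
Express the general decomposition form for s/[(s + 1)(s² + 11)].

Linear + irreducible quadratic: P/(s + 1) + (Qs + R)/(s² + 11)


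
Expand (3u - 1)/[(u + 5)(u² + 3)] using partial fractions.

At u=-5: α = (3·(-5) - 1)/((-5)² + 3) = -4/7. β = -α = 4/7, γ = 3 - (-5)·α = 1/7
Result: (-4/7)/(u + 5) + ((4/7)u + 1/7)/(u² + 3)


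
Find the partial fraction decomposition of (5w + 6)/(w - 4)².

(5w + 6) = A(w - 4) + B. At w = 4: B = 5·4 + 6 = 26. Coeff of w: A = 5
Result: 5/(w - 4) + 26/(w - 4)²


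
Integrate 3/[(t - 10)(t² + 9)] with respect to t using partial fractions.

Cover-up at t=10: A = 3/(10²+9) = 3/109. Coeff matching: B = -3/109, C = -30/109. Decomposition: (3/109)/(t - 10) - ((3/109)t + 30/109)/(t² + 9). Integrate: linear → ln, quadratic → (1/2)ln + arctan: (3/109) ln|(t - 10)| - (3/218) ln(t² + 9) - (10/109) arctan(t/3) + C


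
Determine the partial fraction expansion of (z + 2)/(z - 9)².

(z + 2) = α(z - 9) + β. At z = 9: β = 1·9 + 2 = 11. Coeff of z: α = 1
Result: 1/(z - 9) + 11/(z - 9)²


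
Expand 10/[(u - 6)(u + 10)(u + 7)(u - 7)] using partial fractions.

Using Heaviside cover-up: (-5/104)/(u - 6) - (5/408)/(u + 10) + (5/273)/(u + 7) + (5/119)/(u - 7)


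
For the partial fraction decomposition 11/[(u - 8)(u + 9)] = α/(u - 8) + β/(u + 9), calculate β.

Cover-up at u = -9: β = 11/(-9 - 8) = -11/17


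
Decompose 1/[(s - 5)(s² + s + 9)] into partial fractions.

Cover-up at s = 5: P = 1/(5² + 1·5 + 9) = 1/39. Then Q = -P = -1/39, R = -P·(1 + 5) = -2/13
Result: (1/39)/(s - 5) - ((1/39)s + 2/13)/(s² + s + 9)


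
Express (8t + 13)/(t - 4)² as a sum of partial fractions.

(8t + 13) = α(t - 4) + β. At t = 4: β = 8·4 + 13 = 45. Coeff of t: α = 8
Result: 8/(t - 4) + 45/(t - 4)²


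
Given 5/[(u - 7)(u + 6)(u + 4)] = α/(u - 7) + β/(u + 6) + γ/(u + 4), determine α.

Cover-up at u = 7: α = 5/[(7 + 6)(7 + 4)] = 5/[(13)(11)] = 5/143


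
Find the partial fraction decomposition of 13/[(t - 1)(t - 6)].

13/(t - 1)(t - 6) = α/(t - 1) + β/(t - 6). α = 13/(1 - 6) = -13/5, β = 13/(6 - 1) = 13/5
Result: (-13/5)/(t - 1) + (13/5)/(t - 6)


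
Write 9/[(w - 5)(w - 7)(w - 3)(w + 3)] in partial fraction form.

Using Heaviside cover-up: (-9/32)/(w - 5) + (9/80)/(w - 7) + (3/16)/(w - 3) - (3/160)/(w + 3)


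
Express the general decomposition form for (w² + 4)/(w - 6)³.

Repeated linear factor (power 3): A/(w - 6) + B/(w - 6)² + C/(w - 6)³


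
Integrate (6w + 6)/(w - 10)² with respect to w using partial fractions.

Decompose: α = 6, β = 6·10 + 6 = 66, so (6w + 6)/(w - 10)² = 6/(w - 10) + 66/(w - 10)². Integrate: ∫ α/(w - 10) dw = 6 ln|(w - 10)|; ∫ β/(w - 10)² dw = -66/(w - 10). Sum: 6 ln|(w - 10)| - 66/(w - 10) + C


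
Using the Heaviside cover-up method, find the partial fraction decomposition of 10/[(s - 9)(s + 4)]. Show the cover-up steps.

Cover (s - 9): set s=9, get A = 10/(9 + 4) = 10/13. Cover (s + 4): set s=-4, get B = 10/(-4 - 9) = -10/13.
Result: (10/13)/(s - 9) - (10/13)/(s + 4)


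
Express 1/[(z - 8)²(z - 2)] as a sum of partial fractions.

Cover-up at z=2: R = 1/(2 - 8)² = 1/36. Cover-up at z=8: Q = 1/(8 - 2) = 1/6. Comparing z² coeff: P = -R = -1/36
Result: (-1/36)/(z - 8) + (1/6)/(z - 8)² + (1/36)/(z - 2)


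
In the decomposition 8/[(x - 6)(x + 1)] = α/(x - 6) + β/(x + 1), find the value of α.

Cover-up at x = 6: α = 8/(6 + 1) = 8/7


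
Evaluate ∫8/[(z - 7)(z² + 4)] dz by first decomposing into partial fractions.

Cover-up at z=7: A = 8/(7²+4) = 8/53. Coeff matching: B = -8/53, C = -56/53. Decomposition: (8/53)/(z - 7) - ((8/53)z + 56/53)/(z² + 4). Integrate: linear → ln, quadratic → (1/2)ln + arctan: (8/53) ln|(z - 7)| - (4/53) ln(z² + 4) - (28/53) arctan(z/2) + C


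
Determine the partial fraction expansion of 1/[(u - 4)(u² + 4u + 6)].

Cover-up at u = 4: α = 1/(4² + 4·4 + 6) = 1/38. Then β = -α = -1/38, γ = -α·(4 + 4) = -4/19
Result: (1/38)/(u - 4) - ((1/38)u + 4/19)/(u² + 4u + 6)


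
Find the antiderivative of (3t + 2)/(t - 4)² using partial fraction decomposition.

Decompose: α = 3, β = 3·4 + 2 = 14, so (3t + 2)/(t - 4)² = 3/(t - 4) + 14/(t - 4)². Integrate: ∫ α/(t - 4) dt = 3 ln|(t - 4)|; ∫ β/(t - 4)² dt = -14/(t - 4). Sum: 3 ln|(t - 4)| - 14/(t - 4) + C


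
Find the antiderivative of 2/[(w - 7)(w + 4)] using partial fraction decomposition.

Decompose: 2/[(w - 7)(w + 4)] = (2/11)/(w - 7) - (2/11)/(w + 4). Integrate each term: (2/11) ln|(w - 7)| - (2/11) ln|(w + 4)| + C


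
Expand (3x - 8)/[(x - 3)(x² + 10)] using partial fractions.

At x=3: P = (3·3 - 8)/(3² + 10) = 1/19. Q = -P = -1/19, R = 3 - 3·P = 54/19
Result: (1/19)/(x - 3) - ((1/19)x - 54/19)/(x² + 10)


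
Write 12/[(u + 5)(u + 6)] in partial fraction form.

12/(u + 5)(u + 6) = α/(u + 5) + β/(u + 6). α = 12/(-5 + 6) = 12, β = 12/(-6 + 5) = -12
Result: 12/(u + 5) - 12/(u + 6)


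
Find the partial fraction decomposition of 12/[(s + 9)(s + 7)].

12/(s + 9)(s + 7) = α/(s + 9) + β/(s + 7). α = 12/(-9 + 7) = -6, β = 12/(-7 + 9) = 6
Result: -6/(s + 9) + 6/(s + 7)


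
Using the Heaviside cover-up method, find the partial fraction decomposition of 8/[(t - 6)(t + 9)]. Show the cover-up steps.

Cover (t - 6): set t=6, get A = 8/(6 + 9) = 8/15. Cover (t + 9): set t=-9, get B = 8/(-9 - 6) = -8/15.
Result: (8/15)/(t - 6) - (8/15)/(t + 9)


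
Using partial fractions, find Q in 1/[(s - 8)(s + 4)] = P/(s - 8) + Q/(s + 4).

Cover-up at s = -4: Q = 1/(-4 - 8) = -1/12


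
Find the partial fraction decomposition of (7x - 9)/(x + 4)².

(7x - 9) = A(x + 4) + B. At x = -4: B = 7·(-4) - 9 = -37. Coeff of x: A = 7
Result: 7/(x + 4) - 37/(x + 4)²


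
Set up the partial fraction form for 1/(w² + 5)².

Repeated quadratic factor: (αw + β)/(w² + 5) + (γw + δ)/(w² + 5)²


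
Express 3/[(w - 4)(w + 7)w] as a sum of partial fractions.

Using cover-up method: P = 3/44, Q = 3/77, R = -3/28
Result: (3/44)/(w - 4) + (3/77)/(w + 7) - (3/28)/w


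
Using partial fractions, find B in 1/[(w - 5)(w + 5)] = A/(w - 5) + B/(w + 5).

Cover-up at w = -5: B = 1/(-5 - 5) = -1/10


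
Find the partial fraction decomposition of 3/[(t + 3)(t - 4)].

3/(t + 3)(t - 4) = A/(t + 3) + B/(t - 4). A = 3/(-3 - 4) = -3/7, B = 3/(4 + 3) = 3/7
Result: (-3/7)/(t + 3) + (3/7)/(t - 4)


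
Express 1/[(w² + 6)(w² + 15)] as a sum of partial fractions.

Coefficient matching gives α = γ = 0, β = 1/(15-6) = 1/9, δ = -β = -1/9
Result: (1/9)/(w² + 6) - (1/9)/(w² + 15)


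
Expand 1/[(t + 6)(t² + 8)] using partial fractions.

Cover-up at t = -6: A = 1/((-6)² + 8) = 1/44. Then B = -A = -1/44, C = -A·(0 - 6) = 3/22
Result: (1/44)/(t + 6) - ((1/44)t - 3/22)/(t² + 8)


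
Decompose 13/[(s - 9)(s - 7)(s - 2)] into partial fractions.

Using cover-up method: A = 13/14, B = -13/10, C = 13/35
Result: (13/14)/(s - 9) - (13/10)/(s - 7) + (13/35)/(s - 2)


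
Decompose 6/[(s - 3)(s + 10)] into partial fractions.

6/(s - 3)(s + 10) = α/(s - 3) + β/(s + 10). α = 6/(3 + 10) = 6/13, β = 6/(-10 - 3) = -6/13
Result: (6/13)/(s - 3) - (6/13)/(s + 10)


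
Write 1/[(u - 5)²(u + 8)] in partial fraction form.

Cover-up at u=-8: C = 1/(-8 - 5)² = 1/169. Cover-up at u=5: B = 1/(5 + 8) = 1/13. Comparing u² coeff: A = -C = -1/169
Result: (-1/169)/(u - 5) + (1/13)/(u - 5)² + (1/169)/(u + 8)


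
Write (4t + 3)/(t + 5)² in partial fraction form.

(4t + 3) = A(t + 5) + B. At t = -5: B = 4·(-5) + 3 = -17. Coeff of t: A = 4
Result: 4/(t + 5) - 17/(t + 5)²


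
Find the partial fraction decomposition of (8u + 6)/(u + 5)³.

(8u + 6) = α(u + 5)² + β(u + 5) + γ. At u = -5: γ = 8·(-5) + 6 = -34. Coefficients: α = 0, β = 8
Result: 8/(u + 5)² - 34/(u + 5)³


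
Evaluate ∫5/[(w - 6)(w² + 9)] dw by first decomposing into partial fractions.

Cover-up at w=6: P = 5/(6²+9) = 1/9. Coeff matching: Q = -1/9, R = -2/3. Decomposition: (1/9)/(w - 6) - ((1/9)w + 2/3)/(w² + 9). Integrate: linear → ln, quadratic → (1/2)ln + arctan: (1/9) ln|(w - 6)| - (1/18) ln(w² + 9) - (2/9) arctan(w/3) + C


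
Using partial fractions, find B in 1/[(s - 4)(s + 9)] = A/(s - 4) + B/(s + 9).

Cover-up at s = -9: B = 1/(-9 - 4) = -1/13


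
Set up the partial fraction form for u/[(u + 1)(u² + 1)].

Linear + irreducible quadratic: A/(u + 1) + (Bu + C)/(u² + 1)


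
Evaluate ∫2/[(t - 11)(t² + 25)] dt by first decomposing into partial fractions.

Cover-up at t=11: P = 2/(11²+25) = 1/73. Coeff matching: Q = -1/73, R = -11/73. Decomposition: (1/73)/(t - 11) - ((1/73)t + 11/73)/(t² + 25). Integrate: linear → ln, quadratic → (1/2)ln + arctan: (1/73) ln|(t - 11)| - (1/146) ln(t² + 25) - (11/365) arctan(t/5) + C


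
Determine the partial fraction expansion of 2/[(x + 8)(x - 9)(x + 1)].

Using cover-up method: P = 2/119, Q = 1/85, R = -1/35
Result: (2/119)/(x + 8) + (1/85)/(x - 9) - (1/35)/(x + 1)


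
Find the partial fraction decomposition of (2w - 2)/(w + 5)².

(2w - 2) = P(w + 5) + Q. At w = -5: Q = 2·(-5) - 2 = -12. Coeff of w: P = 2
Result: 2/(w + 5) - 12/(w + 5)²


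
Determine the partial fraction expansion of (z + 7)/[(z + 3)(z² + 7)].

At z=-3: α = (1·(-3) + 7)/((-3)² + 7) = 1/4. β = -α = -1/4, γ = 1 - (-3)·α = 7/4
Result: (1/4)/(z + 3) - ((1/4)z - 7/4)/(z² + 7)


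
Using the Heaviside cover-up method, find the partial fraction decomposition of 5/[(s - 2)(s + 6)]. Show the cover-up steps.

Cover (s - 2): set s=2, get α = 5/(2 + 6) = 5/8. Cover (s + 6): set s=-6, get β = 5/(-6 - 2) = -5/8.
Result: (5/8)/(s - 2) - (5/8)/(s + 6)


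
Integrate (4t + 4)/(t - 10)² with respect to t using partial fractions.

Decompose: P = 4, Q = 4·10 + 4 = 44, so (4t + 4)/(t - 10)² = 4/(t - 10) + 44/(t - 10)². Integrate: ∫ P/(t - 10) dt = 4 ln|(t - 10)|; ∫ Q/(t - 10)² dt = -44/(t - 10). Sum: 4 ln|(t - 10)| - 44/(t - 10) + C


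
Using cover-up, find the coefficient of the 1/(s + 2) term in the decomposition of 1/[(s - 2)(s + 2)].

Cover (s + 2), set s=-2: 1/((s - 2) at s=-2) = 1/(-4) = -1/4


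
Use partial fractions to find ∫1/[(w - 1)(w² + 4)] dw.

Cover-up at w=1: α = 1/(1²+4) = 1/5. Coeff matching: β = -1/5, γ = -1/5. Decomposition: (1/5)/(w - 1) - ((1/5)w + 1/5)/(w² + 4). Integrate: linear → ln, quadratic → (1/2)ln + arctan: (1/5) ln|(w - 1)| - (1/10) ln(w² + 4) - (1/10) arctan(w/2) + C


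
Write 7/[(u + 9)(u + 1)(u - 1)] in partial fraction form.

Using cover-up method: A = 7/80, B = -7/16, C = 7/20
Result: (7/80)/(u + 9) - (7/16)/(u + 1) + (7/20)/(u - 1)


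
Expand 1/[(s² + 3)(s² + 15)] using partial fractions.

Coefficient matching gives α = γ = 0, β = 1/(15-3) = 1/12, δ = -β = -1/12
Result: (1/12)/(s² + 3) - (1/12)/(s² + 15)


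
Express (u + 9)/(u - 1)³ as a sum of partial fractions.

(u + 9) = P(u - 1)² + Q(u - 1) + R. At u = 1: R = 1·1 + 9 = 10. Coefficients: P = 0, Q = 1
Result: 1/(u - 1)² + 10/(u - 1)³


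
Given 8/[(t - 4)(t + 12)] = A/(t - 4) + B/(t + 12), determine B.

Cover-up at t = -12: B = 8/(-12 - 4) = -8/16 = -1/2


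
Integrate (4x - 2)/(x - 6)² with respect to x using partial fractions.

Decompose: α = 4, β = 4·6 - 2 = 22, so (4x - 2)/(x - 6)² = 4/(x - 6) + 22/(x - 6)². Integrate: ∫ α/(x - 6) dx = 4 ln|(x - 6)|; ∫ β/(x - 6)² dx = -22/(x - 6). Sum: 4 ln|(x - 6)| - 22/(x - 6) + C


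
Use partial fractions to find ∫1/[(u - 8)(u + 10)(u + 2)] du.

Cover-up: A = 1/180, B = 1/144, C = -1/80. Decomposition: (1/180)/(u - 8) + (1/144)/(u + 10) - (1/80)/(u + 2). Integrate each term: (1/180) ln|(u - 8)| + (1/144) ln|(u + 10)| - (1/80) ln|(u + 2)| + C


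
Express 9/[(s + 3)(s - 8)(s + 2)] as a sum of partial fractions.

Using cover-up method: A = 9/11, B = 9/110, C = -9/10
Result: (9/11)/(s + 3) + (9/110)/(s - 8) - (9/10)/(s + 2)


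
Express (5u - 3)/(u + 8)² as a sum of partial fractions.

(5u - 3) = α(u + 8) + β. At u = -8: β = 5·(-8) - 3 = -43. Coeff of u: α = 5
Result: 5/(u + 8) - 43/(u + 8)²


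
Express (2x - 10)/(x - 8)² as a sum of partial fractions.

(2x - 10) = α(x - 8) + β. At x = 8: β = 2·8 - 10 = 6. Coeff of x: α = 2
Result: 2/(x - 8) + 6/(x - 8)²


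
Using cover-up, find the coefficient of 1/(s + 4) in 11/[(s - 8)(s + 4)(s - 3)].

Cover (s + 4), set s=-4: 11/[(-4 - 8)(-4 - 3)] = 11/84


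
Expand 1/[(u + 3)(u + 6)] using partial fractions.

1/(u + 3)(u + 6) = P/(u + 3) + Q/(u + 6). P = 1/(-3 + 6) = 1/3, Q = 1/(-6 + 3) = -1/3
Result: (1/3)/(u + 3) - (1/3)/(u + 6)


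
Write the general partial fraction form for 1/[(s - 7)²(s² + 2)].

Repeated linear + quadratic: α/(s - 7) + β/(s - 7)² + (γs + δ)/(s² + 2)


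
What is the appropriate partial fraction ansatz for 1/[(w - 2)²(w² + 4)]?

Repeated linear + quadratic: P/(w - 2) + Q/(w - 2)² + (Rw + S)/(w² + 4)


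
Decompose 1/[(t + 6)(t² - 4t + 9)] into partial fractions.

Cover-up at t = -6: A = 1/((-6)² - 4·(-6) + 9) = 1/69. Then B = -A = -1/69, C = -A·(-4 - 6) = 10/69
Result: (1/69)/(t + 6) - ((1/69)t - 10/69)/(t² - 4t + 9)


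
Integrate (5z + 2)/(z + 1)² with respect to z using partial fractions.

Decompose: P = 5, Q = 5·(-1) + 2 = -3, so (5z + 2)/(z + 1)² = 5/(z + 1) - 3/(z + 1)². Integrate: ∫ P/(z + 1) dz = 5 ln|(z + 1)|; ∫ Q/(z + 1)² dz = 3/(z + 1). Sum: 5 ln|(z + 1)| + 3/(z + 1) + C


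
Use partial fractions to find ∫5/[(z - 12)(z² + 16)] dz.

Cover-up at z=12: α = 5/(12²+16) = 1/32. Coeff matching: β = -1/32, γ = -3/8. Decomposition: (1/32)/(z - 12) - ((1/32)z + 3/8)/(z² + 16). Integrate: linear → ln, quadratic → (1/2)ln + arctan: (1/32) ln|(z - 12)| - (1/64) ln(z² + 16) - (3/32) arctan(z/4) + C


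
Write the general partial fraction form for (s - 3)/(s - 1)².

Repeated linear factor: α/(s - 1) + β/(s - 1)²


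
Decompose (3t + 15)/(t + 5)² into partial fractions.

(3t + 15) = A(t + 5) + B. At t = -5: B = 3·(-5) + 15 = 0. Coeff of t: A = 3
Result: 3/(t + 5)


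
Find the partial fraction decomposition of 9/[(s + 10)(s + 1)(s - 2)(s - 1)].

Using Heaviside cover-up: (-1/132)/(s + 10) + (1/6)/(s + 1) + (1/4)/(s - 2) - (9/22)/(s - 1)


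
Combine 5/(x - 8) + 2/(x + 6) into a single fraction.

Common denominator (x - 8)(x + 6). Numerator: 5(x + 6) + 2(x - 8) = (5x + 30) + (2x - 16) = 7x + 14
Result: (7x + 14)/[(x - 8)(x + 6)]


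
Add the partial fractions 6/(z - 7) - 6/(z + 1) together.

Common denominator (z - 7)(z + 1). Numerator: 6(z + 1) - 6(z - 7) = (6z + 6) - (6z - 42) = 48
Result: (48)/[(z - 7)(z + 1)]


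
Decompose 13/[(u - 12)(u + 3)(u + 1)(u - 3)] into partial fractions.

Using Heaviside cover-up: (1/135)/(u - 12) - (13/180)/(u + 3) + (1/8)/(u + 1) - (13/216)/(u - 3)


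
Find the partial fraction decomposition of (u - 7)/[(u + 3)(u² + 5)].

At u=-3: A = (1·(-3) - 7)/((-3)² + 5) = -5/7. B = -A = 5/7, C = 1 - (-3)·A = -8/7
Result: (-5/7)/(u + 3) + ((5/7)u - 8/7)/(u² + 5)


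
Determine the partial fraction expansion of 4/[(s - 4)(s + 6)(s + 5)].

Using cover-up method: A = 2/45, B = 2/5, C = -4/9
Result: (2/45)/(s - 4) + (2/5)/(s + 6) - (4/9)/(s + 5)


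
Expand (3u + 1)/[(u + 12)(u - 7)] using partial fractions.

At u=-12: A = (3·(-12) + 1)/(-12 - 7) = 35/19. At u=7: B = (3·7 + 1)/(7 + 12) = 22/19
Result: (35/19)/(u + 12) + (22/19)/(u - 7)


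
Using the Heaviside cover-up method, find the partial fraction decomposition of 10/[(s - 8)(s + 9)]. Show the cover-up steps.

Cover (s - 8): set s=8, get P = 10/(8 + 9) = 10/17. Cover (s + 9): set s=-9, get Q = 10/(-9 - 8) = -10/17.
Result: (10/17)/(s - 8) - (10/17)/(s + 9)


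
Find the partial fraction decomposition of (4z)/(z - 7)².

(4z) = α(z - 7) + β. At z = 7: β = 4·7 + 0 = 28. Coeff of z: α = 4
Result: 4/(z - 7) + 28/(z - 7)²


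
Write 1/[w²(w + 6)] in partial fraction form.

Cover-up at w=-6: C = 1/(-6 - 0)² = 1/36. Cover-up at w=0: B = 1/(0 + 6) = 1/6. Comparing w² coeff: A = -C = -1/36
Result: (-1/36)/w + (1/6)/w² + (1/36)/(w + 6)


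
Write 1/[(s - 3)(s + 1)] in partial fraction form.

1/(s - 3)(s + 1) = P/(s - 3) + Q/(s + 1). P = 1/(3 + 1) = 1/4, Q = 1/(-1 - 3) = -1/4
Result: (1/4)/(s - 3) - (1/4)/(s + 1)


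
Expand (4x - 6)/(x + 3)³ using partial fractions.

(4x - 6) = P(x + 3)² + Q(x + 3) + R. At x = -3: R = 4·(-3) - 6 = -18. Coefficients: P = 0, Q = 4
Result: 4/(x + 3)² - 18/(x + 3)³


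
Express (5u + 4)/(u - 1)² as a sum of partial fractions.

(5u + 4) = α(u - 1) + β. At u = 1: β = 5·1 + 4 = 9. Coeff of u: α = 5
Result: 5/(u - 1) + 9/(u - 1)²


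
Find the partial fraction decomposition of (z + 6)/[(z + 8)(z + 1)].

At z=-8: P = (1·(-8) + 6)/(-8 + 1) = 2/7. At z=-1: Q = (1·(-1) + 6)/(-1 + 8) = 5/7
Result: (2/7)/(z + 8) + (5/7)/(z + 1)


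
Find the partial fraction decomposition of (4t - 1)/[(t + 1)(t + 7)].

At t=-1: A = (4·(-1) - 1)/(-1 + 7) = -5/6. At t=-7: B = (4·(-7) - 1)/(-7 + 1) = 29/6
Result: (-5/6)/(t + 1) + (29/6)/(t + 7)


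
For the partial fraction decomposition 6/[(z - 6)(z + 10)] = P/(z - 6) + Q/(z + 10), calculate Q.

Cover-up at z = -10: Q = 6/(-10 - 6) = -6/16 = -3/8


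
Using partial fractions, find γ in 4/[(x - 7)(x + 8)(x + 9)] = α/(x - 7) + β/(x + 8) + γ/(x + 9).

Cover-up at x = -9: γ = 4/[(-9 - 7)(-9 + 8)] = 4/[(-16)(-1)] = 4/16 = 1/4


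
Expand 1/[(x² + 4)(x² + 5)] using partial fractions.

Coefficient matching gives A = C = 0, B = 1/(5-4) = 1, D = -B = -1
Result: 1/(x² + 4) - 1/(x² + 5)


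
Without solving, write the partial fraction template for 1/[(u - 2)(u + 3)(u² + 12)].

Two linear + quadratic: P/(u - 2) + Q/(u + 3) + (Ru + S)/(u² + 12)


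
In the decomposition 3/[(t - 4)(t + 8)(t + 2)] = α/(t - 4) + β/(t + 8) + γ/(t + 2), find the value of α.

Cover-up at t = 4: α = 3/[(4 + 8)(4 + 2)] = 3/[(12)(6)] = 3/72 = 1/24


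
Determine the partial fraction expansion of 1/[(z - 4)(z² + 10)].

Cover-up at z = 4: α = 1/(4² + 10) = 1/26. Then β = -α = -1/26, γ = -α·(0 + 4) = -2/13
Result: (1/26)/(z - 4) - ((1/26)z + 2/13)/(z² + 10)


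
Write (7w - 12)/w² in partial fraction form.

(7w - 12) = Aw + B. At w = 0: B = 7·0 - 12 = -12. Coeff of w: A = 7
Result: 7/w - 12/w²


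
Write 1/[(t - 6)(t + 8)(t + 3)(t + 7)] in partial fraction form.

Using Heaviside cover-up: (1/1638)/(t - 6) - (1/70)/(t + 8) - (1/180)/(t + 3) + (1/52)/(t + 7)


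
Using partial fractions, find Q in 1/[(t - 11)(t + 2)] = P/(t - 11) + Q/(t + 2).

Cover-up at t = -2: Q = 1/(-2 - 11) = -1/13


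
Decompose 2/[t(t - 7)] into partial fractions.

2/t(t - 7) = A/t + B/(t - 7). A = 2/(0 - 7) = -2/7, B = 2/(7 - 0) = 2/7
Result: (-2/7)/t + (2/7)/(t - 7)


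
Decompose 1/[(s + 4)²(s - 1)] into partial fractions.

Cover-up at s=1: R = 1/(1 + 4)² = 1/25. Cover-up at s=-4: Q = 1/(-4 - 1) = -1/5. Comparing s² coeff: P = -R = -1/25
Result: (-1/25)/(s + 4) - (1/5)/(s + 4)² + (1/25)/(s - 1)


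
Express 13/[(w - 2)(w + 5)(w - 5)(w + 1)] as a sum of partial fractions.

Using Heaviside cover-up: (-13/63)/(w - 2) - (13/280)/(w + 5) + (13/180)/(w - 5) + (13/72)/(w + 1)


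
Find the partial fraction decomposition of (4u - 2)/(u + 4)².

(4u - 2) = P(u + 4) + Q. At u = -4: Q = 4·(-4) - 2 = -18. Coeff of u: P = 4
Result: 4/(u + 4) - 18/(u + 4)²


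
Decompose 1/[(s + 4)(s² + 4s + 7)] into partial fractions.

Cover-up at s = -4: A = 1/((-4)² + 4·(-4) + 7) = 1/7. Then B = -A = -1/7, C = -A·(4 - 4) = 0
Result: (1/7)/(s + 4) - ((1/7)s)/(s² + 4s + 7)


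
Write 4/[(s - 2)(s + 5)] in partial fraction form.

4/(s - 2)(s + 5) = A/(s - 2) + B/(s + 5). A = 4/(2 + 5) = 4/7, B = 4/(-5 - 2) = -4/7
Result: (4/7)/(s - 2) - (4/7)/(s + 5)


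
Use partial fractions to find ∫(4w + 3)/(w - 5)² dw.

Decompose: α = 4, β = 4·5 + 3 = 23, so (4w + 3)/(w - 5)² = 4/(w - 5) + 23/(w - 5)². Integrate: ∫ α/(w - 5) dw = 4 ln|(w - 5)|; ∫ β/(w - 5)² dw = -23/(w - 5). Sum: 4 ln|(w - 5)| - 23/(w - 5) + C


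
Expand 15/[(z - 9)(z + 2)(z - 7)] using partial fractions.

Using cover-up method: P = 15/22, Q = 5/33, R = -5/6
Result: (15/22)/(z - 9) + (5/33)/(z + 2) - (5/6)/(z - 7)


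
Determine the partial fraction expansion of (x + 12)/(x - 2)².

(x + 12) = P(x - 2) + Q. At x = 2: Q = 1·2 + 12 = 14. Coeff of x: P = 1
Result: 1/(x - 2) + 14/(x - 2)²


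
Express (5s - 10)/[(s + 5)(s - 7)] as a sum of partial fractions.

At s=-5: P = (5·(-5) - 10)/(-5 - 7) = 35/12. At s=7: Q = (5·7 - 10)/(7 + 5) = 25/12
Result: (35/12)/(s + 5) + (25/12)/(s - 7)


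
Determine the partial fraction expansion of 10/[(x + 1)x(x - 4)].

Using cover-up method: P = 2, Q = -5/2, R = 1/2
Result: 2/(x + 1) - (5/2)/x + (1/2)/(x - 4)


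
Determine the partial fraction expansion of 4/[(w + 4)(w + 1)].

4/(w + 4)(w + 1) = P/(w + 4) + Q/(w + 1). P = 4/(-4 + 1) = -4/3, Q = 4/(-1 + 4) = 4/3
Result: (-4/3)/(w + 4) + (4/3)/(w + 1)


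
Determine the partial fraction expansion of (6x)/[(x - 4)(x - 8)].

At x=4: P = (6·4 + 0)/(4 - 8) = -6. At x=8: Q = (6·8 + 0)/(8 - 4) = 12
Result: -6/(x - 4) + 12/(x - 8)


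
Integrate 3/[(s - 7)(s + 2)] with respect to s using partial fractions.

Decompose: 3/[(s - 7)(s + 2)] = (1/3)/(s - 7) - (1/3)/(s + 2). Integrate each term: (1/3) ln|(s - 7)| - (1/3) ln|(s + 2)| + C


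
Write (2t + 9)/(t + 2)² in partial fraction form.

(2t + 9) = A(t + 2) + B. At t = -2: B = 2·(-2) + 9 = 5. Coeff of t: A = 2
Result: 2/(t + 2) + 5/(t + 2)²


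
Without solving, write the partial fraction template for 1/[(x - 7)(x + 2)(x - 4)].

Three distinct linear factors: P/(x - 7) + Q/(x + 2) + R/(x - 4)


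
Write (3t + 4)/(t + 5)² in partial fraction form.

(3t + 4) = A(t + 5) + B. At t = -5: B = 3·(-5) + 4 = -11. Coeff of t: A = 3
Result: 3/(t + 5) - 11/(t + 5)²


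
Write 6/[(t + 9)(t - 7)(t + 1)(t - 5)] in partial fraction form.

Using Heaviside cover-up: (-3/896)/(t + 9) + (3/128)/(t - 7) + (1/64)/(t + 1) - (1/28)/(t - 5)


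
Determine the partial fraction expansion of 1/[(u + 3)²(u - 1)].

Cover-up at u=1: R = 1/(1 + 3)² = 1/16. Cover-up at u=-3: Q = 1/(-3 - 1) = -1/4. Comparing u² coeff: P = -R = -1/16
Result: (-1/16)/(u + 3) - (1/4)/(u + 3)² + (1/16)/(u - 1)


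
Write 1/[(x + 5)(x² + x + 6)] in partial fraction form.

Cover-up at x = -5: P = 1/((-5)² + 1·(-5) + 6) = 1/26. Then Q = -P = -1/26, R = -P·(1 - 5) = 2/13
Result: (1/26)/(x + 5) - ((1/26)x - 2/13)/(x² + x + 6)


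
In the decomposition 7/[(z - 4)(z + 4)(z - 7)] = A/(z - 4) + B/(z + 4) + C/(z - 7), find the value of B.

Cover-up at z = -4: B = 7/[(-4 - 4)(-4 - 7)] = 7/[(-8)(-11)] = 7/88


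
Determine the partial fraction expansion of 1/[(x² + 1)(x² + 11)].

Coefficient matching gives α = γ = 0, β = 1/(11-1) = 1/10, δ = -β = -1/10
Result: (1/10)/(x² + 1) - (1/10)/(x² + 11)


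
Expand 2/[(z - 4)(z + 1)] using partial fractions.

2/(z - 4)(z + 1) = A/(z - 4) + B/(z + 1). A = 2/(4 + 1) = 2/5, B = 2/(-1 - 4) = -2/5
Result: (2/5)/(z - 4) - (2/5)/(z + 1)


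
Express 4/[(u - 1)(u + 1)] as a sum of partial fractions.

4/(u - 1)(u + 1) = A/(u - 1) + B/(u + 1). A = 4/(1 + 1) = 2, B = 4/(-1 - 1) = -2
Result: 2/(u - 1) - 2/(u + 1)


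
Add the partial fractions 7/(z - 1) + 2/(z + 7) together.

Common denominator (z - 1)(z + 7). Numerator: 7(z + 7) + 2(z - 1) = (7z + 49) + (2z - 2) = 9z + 47
Result: (9z + 47)/[(z - 1)(z + 7)]


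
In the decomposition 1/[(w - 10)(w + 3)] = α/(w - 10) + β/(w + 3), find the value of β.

Cover-up at w = -3: β = 1/(-3 - 10) = -1/13


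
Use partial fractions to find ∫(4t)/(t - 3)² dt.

Decompose: α = 4, β = 4·3 + 0 = 12, so (4t)/(t - 3)² = 4/(t - 3) + 12/(t - 3)². Integrate: ∫ α/(t - 3) dt = 4 ln|(t - 3)|; ∫ β/(t - 3)² dt = -12/(t - 3). Sum: 4 ln|(t - 3)| - 12/(t - 3) + C


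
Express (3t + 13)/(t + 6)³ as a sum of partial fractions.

(3t + 13) = α(t + 6)² + β(t + 6) + γ. At t = -6: γ = 3·(-6) + 13 = -5. Coefficients: α = 0, β = 3
Result: 3/(t + 6)² - 5/(t + 6)³


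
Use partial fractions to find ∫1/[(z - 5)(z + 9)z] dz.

Cover-up: α = 1/70, β = 1/126, γ = -1/45. Decomposition: (1/70)/(z - 5) + (1/126)/(z + 9) - (1/45)/z. Integrate each term: (1/70) ln|(z - 5)| + (1/126) ln|(z + 9)| - (1/45) ln|z| + C


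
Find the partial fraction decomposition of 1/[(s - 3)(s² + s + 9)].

Cover-up at s = 3: α = 1/(3² + 1·3 + 9) = 1/21. Then β = -α = -1/21, γ = -α·(1 + 3) = -4/21
Result: (1/21)/(s - 3) - ((1/21)s + 4/21)/(s² + s + 9)


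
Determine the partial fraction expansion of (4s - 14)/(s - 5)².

(4s - 14) = P(s - 5) + Q. At s = 5: Q = 4·5 - 14 = 6. Coeff of s: P = 4
Result: 4/(s - 5) + 6/(s - 5)²


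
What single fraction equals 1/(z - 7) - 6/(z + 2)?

Common denominator (z - 7)(z + 2). Numerator: 1(z + 2) - 6(z - 7) = (z + 2) - (6z - 42) = -5z + 44
Result: (-5z + 44)/[(z - 7)(z + 2)]


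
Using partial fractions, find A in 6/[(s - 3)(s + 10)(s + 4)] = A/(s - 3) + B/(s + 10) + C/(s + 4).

Cover-up at s = 3: A = 6/[(3 + 10)(3 + 4)] = 6/[(13)(7)] = 6/91


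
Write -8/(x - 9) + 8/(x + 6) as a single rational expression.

Common denominator (x - 9)(x + 6). Numerator: -8(x + 6) + 8(x - 9) = (-8x - 48) + (8x - 72) = -120
Result: (-120)/[(x - 9)(x + 6)]


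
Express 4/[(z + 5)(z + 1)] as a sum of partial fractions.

4/(z + 5)(z + 1) = P/(z + 5) + Q/(z + 1). P = 4/(-5 + 1) = -1, Q = 4/(-1 + 5) = 1
Result: -1/(z + 5) + 1/(z + 1)


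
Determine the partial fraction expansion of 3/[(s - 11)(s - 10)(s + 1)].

Using cover-up method: P = 1/4, Q = -3/11, R = 1/44
Result: (1/4)/(s - 11) - (3/11)/(s - 10) + (1/44)/(s + 1)


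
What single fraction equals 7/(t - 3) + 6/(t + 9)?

Common denominator (t - 3)(t + 9). Numerator: 7(t + 9) + 6(t - 3) = (7t + 63) + (6t - 18) = 13t + 45
Result: (13t + 45)/[(t - 3)(t + 9)]


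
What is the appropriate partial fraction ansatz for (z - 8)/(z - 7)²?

Repeated linear factor: α/(z - 7) + β/(z - 7)²


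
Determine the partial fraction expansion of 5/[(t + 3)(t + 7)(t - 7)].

Using cover-up method: α = -1/8, β = 5/56, γ = 1/28
Result: (-1/8)/(t + 3) + (5/56)/(t + 7) + (1/28)/(t - 7)


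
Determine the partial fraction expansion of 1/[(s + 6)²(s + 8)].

Cover-up at s=-8: C = 1/(-8 + 6)² = 1/4. Cover-up at s=-6: B = 1/(-6 + 8) = 1/2. Comparing s² coeff: A = -C = -1/4
Result: (-1/4)/(s + 6) + (1/2)/(s + 6)² + (1/4)/(s + 8)


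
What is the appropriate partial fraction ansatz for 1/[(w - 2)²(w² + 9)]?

Repeated linear + quadratic: P/(w - 2) + Q/(w - 2)² + (Rw + S)/(w² + 9)


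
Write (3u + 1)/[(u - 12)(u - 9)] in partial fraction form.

At u=12: α = (3·12 + 1)/(12 - 9) = 37/3. At u=9: β = (3·9 + 1)/(9 - 12) = -28/3
Result: (37/3)/(u - 12) - (28/3)/(u - 9)


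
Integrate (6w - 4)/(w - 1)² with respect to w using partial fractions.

Decompose: P = 6, Q = 6·1 - 4 = 2, so (6w - 4)/(w - 1)² = 6/(w - 1) + 2/(w - 1)². Integrate: ∫ P/(w - 1) dw = 6 ln|(w - 1)|; ∫ Q/(w - 1)² dw = -2/(w - 1). Sum: 6 ln|(w - 1)| - 2/(w - 1) + C


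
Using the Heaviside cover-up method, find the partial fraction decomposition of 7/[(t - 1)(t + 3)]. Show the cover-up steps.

Cover (t - 1): set t=1, get A = 7/(1 + 3) = 7/4. Cover (t + 3): set t=-3, get B = 7/(-3 - 1) = -7/4.
Result: (7/4)/(t - 1) - (7/4)/(t + 3)


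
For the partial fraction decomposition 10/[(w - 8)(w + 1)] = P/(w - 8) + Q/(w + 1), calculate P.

Cover-up at w = 8: P = 10/(8 + 1) = 10/9


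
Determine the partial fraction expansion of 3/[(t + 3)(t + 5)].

3/(t + 3)(t + 5) = A/(t + 3) + B/(t + 5). A = 3/(-3 + 5) = 3/2, B = 3/(-5 + 3) = -3/2
Result: (3/2)/(t + 3) - (3/2)/(t + 5)


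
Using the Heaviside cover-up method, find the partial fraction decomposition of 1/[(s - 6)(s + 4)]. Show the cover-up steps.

Cover (s - 6): set s=6, get A = 1/(6 + 4) = 1/10. Cover (s + 4): set s=-4, get B = 1/(-4 - 6) = -1/10.
Result: (1/10)/(s - 6) - (1/10)/(s + 4)


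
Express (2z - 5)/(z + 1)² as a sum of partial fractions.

(2z - 5) = A(z + 1) + B. At z = -1: B = 2·(-1) - 5 = -7. Coeff of z: A = 2
Result: 2/(z + 1) - 7/(z + 1)²


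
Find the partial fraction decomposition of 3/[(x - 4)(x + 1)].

3/(x - 4)(x + 1) = A/(x - 4) + B/(x + 1). A = 3/(4 + 1) = 3/5, B = 3/(-1 - 4) = -3/5
Result: (3/5)/(x - 4) - (3/5)/(x + 1)


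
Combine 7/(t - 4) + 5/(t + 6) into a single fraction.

Common denominator (t - 4)(t + 6). Numerator: 7(t + 6) + 5(t - 4) = (7t + 42) + (5t - 20) = 12t + 22
Result: (12t + 22)/[(t - 4)(t + 6)]


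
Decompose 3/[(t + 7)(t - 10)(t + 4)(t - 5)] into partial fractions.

Using Heaviside cover-up: (-1/204)/(t + 7) + (3/1190)/(t - 10) + (1/126)/(t + 4) - (1/180)/(t - 5)


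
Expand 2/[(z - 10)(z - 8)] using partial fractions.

2/(z - 10)(z - 8) = A/(z - 10) + B/(z - 8). A = 2/(10 - 8) = 1, B = 2/(8 - 10) = -1
Result: 1/(z - 10) - 1/(z - 8)


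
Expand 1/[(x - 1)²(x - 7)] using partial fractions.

Cover-up at x=7: C = 1/(7 - 1)² = 1/36. Cover-up at x=1: B = 1/(1 - 7) = -1/6. Comparing x² coeff: A = -C = -1/36
Result: (-1/36)/(x - 1) - (1/6)/(x - 1)² + (1/36)/(x - 7)


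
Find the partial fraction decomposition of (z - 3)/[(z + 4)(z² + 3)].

At z=-4: A = (1·(-4) - 3)/((-4)² + 3) = -7/19. B = -A = 7/19, C = 1 - (-4)·A = -9/19
Result: (-7/19)/(z + 4) + ((7/19)z - 9/19)/(z² + 3)


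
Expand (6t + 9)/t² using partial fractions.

(6t + 9) = αt + β. At t = 0: β = 6·0 + 9 = 9. Coeff of t: α = 6
Result: 6/t + 9/t²


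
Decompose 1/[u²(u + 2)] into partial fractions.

Cover-up at u=-2: R = 1/(-2 - 0)² = 1/4. Cover-up at u=0: Q = 1/(0 + 2) = 1/2. Comparing u² coeff: P = -R = -1/4
Result: (-1/4)/u + (1/2)/u² + (1/4)/(u + 2)


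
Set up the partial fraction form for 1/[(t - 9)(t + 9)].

Distinct linear factors: P/(t - 9) + Q/(t + 9)


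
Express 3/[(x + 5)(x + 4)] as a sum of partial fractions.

3/(x + 5)(x + 4) = P/(x + 5) + Q/(x + 4). P = 3/(-5 + 4) = -3, Q = 3/(-4 + 5) = 3
Result: -3/(x + 5) + 3/(x + 4)


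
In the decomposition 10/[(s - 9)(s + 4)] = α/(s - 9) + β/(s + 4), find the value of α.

Cover-up at s = 9: α = 10/(9 + 4) = 10/13


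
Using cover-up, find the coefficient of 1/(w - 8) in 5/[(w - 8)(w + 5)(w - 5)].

Cover (w - 8), set w=8: 5/[(8 + 5)(8 - 5)] = 5/39


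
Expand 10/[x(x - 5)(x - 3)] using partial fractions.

Using cover-up method: P = 2/3, Q = 1, R = -5/3
Result: (2/3)/x + 1/(x - 5) - (5/3)/(x - 3)


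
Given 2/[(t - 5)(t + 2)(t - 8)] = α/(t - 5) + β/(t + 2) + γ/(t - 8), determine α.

Cover-up at t = 5: α = 2/[(5 + 2)(5 - 8)] = 2/[(7)(-3)] = -2/21


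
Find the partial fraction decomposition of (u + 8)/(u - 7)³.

(u + 8) = A(u - 7)² + B(u - 7) + C. At u = 7: C = 1·7 + 8 = 15. Coefficients: A = 0, B = 1
Result: 1/(u - 7)² + 15/(u - 7)³


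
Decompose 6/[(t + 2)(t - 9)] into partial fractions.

6/(t + 2)(t - 9) = A/(t + 2) + B/(t - 9). A = 6/(-2 - 9) = -6/11, B = 6/(9 + 2) = 6/11
Result: (-6/11)/(t + 2) + (6/11)/(t - 9)


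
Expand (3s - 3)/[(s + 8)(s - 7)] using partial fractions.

At s=-8: A = (3·(-8) - 3)/(-8 - 7) = 9/5. At s=7: B = (3·7 - 3)/(7 + 8) = 6/5
Result: (9/5)/(s + 8) + (6/5)/(s - 7)


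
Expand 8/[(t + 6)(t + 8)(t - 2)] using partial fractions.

Using cover-up method: P = -1/2, Q = 2/5, R = 1/10
Result: (-1/2)/(t + 6) + (2/5)/(t + 8) + (1/10)/(t - 2)


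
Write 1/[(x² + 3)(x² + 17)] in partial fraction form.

Coefficient matching gives A = C = 0, B = 1/(17-3) = 1/14, D = -B = -1/14
Result: (1/14)/(x² + 3) - (1/14)/(x² + 17)


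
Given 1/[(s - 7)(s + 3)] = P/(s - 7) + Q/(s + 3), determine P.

Cover-up at s = 7: P = 1/(7 + 3) = 1/10


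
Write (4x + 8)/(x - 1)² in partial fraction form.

(4x + 8) = A(x - 1) + B. At x = 1: B = 4·1 + 8 = 12. Coeff of x: A = 4
Result: 4/(x - 1) + 12/(x - 1)²


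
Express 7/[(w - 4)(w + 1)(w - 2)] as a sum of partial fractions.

Using cover-up method: A = 7/10, B = 7/15, C = -7/6
Result: (7/10)/(w - 4) + (7/15)/(w + 1) - (7/6)/(w - 2)


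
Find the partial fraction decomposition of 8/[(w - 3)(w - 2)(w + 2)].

Using cover-up method: α = 8/5, β = -2, γ = 2/5
Result: (8/5)/(w - 3) - 2/(w - 2) + (2/5)/(w + 2)


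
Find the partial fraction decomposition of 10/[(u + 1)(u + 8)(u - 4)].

Using cover-up method: α = -2/7, β = 5/42, γ = 1/6
Result: (-2/7)/(u + 1) + (5/42)/(u + 8) + (1/6)/(u - 4)


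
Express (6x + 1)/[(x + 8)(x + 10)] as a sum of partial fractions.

At x=-8: α = (6·(-8) + 1)/(-8 + 10) = -47/2. At x=-10: β = (6·(-10) + 1)/(-10 + 8) = 59/2
Result: (-47/2)/(x + 8) + (59/2)/(x + 10)


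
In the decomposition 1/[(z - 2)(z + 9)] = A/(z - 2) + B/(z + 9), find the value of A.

Cover-up at z = 2: A = 1/(2 + 9) = 1/11


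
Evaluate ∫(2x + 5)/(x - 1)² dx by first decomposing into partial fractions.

Decompose: A = 2, B = 2·1 + 5 = 7, so (2x + 5)/(x - 1)² = 2/(x - 1) + 7/(x - 1)². Integrate: ∫ A/(x - 1) dx = 2 ln|(x - 1)|; ∫ B/(x - 1)² dx = -7/(x - 1). Sum: 2 ln|(x - 1)| - 7/(x - 1) + C


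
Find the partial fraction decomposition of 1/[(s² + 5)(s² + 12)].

Coefficient matching gives α = γ = 0, β = 1/(12-5) = 1/7, δ = -β = -1/7
Result: (1/7)/(s² + 5) - (1/7)/(s² + 12)


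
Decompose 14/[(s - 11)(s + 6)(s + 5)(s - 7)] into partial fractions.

Using Heaviside cover-up: (7/544)/(s - 11) - (14/221)/(s + 6) + (7/96)/(s + 5) - (7/312)/(s - 7)


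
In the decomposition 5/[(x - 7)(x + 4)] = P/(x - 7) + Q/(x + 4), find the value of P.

Cover-up at x = 7: P = 5/(7 + 4) = 5/11


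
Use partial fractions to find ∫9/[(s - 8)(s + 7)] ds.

Decompose: 9/[(s - 8)(s + 7)] = (3/5)/(s - 8) - (3/5)/(s + 7). Integrate each term: (3/5) ln|(s - 8)| - (3/5) ln|(s + 7)| + C


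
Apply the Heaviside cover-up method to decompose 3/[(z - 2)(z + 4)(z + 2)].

Cover (z - 2), z=2: α = 3/[(2 + 4)(2 + 2)] = 1/8. Cover (z + 4), z=-4: β = 3/[(-4 - 2)(-4 + 2)] = 1/4. Cover (z + 2), z=-2: γ = 3/[(-2 - 2)(-2 + 4)] = -3/8.
Result: (1/8)/(z - 2) + (1/4)/(z + 4) - (3/8)/(z + 2)


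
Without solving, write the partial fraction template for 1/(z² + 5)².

Repeated quadratic factor: (Pz + Q)/(z² + 5) + (Rz + S)/(z² + 5)²


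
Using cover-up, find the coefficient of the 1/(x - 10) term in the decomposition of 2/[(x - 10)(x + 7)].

Cover (x - 10), set x=10: 2/((x + 7) at x=10) = 2/(17) = 2/17


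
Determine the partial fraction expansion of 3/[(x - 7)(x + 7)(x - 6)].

Using cover-up method: A = 3/14, B = 3/182, C = -3/13
Result: (3/14)/(x - 7) + (3/182)/(x + 7) - (3/13)/(x - 6)


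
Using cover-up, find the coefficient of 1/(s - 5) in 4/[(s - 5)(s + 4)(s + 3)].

Cover (s - 5), set s=5: 4/[(5 + 4)(5 + 3)] = 1/18


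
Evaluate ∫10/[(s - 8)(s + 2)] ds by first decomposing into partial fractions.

Decompose: 10/[(s - 8)(s + 2)] = 1/(s - 8) - 1/(s + 2). Integrate each term: ln|(s - 8)| - ln|(s + 2)| + C


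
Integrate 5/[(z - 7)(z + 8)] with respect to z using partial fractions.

Decompose: 5/[(z - 7)(z + 8)] = (1/3)/(z - 7) - (1/3)/(z + 8). Integrate each term: (1/3) ln|(z - 7)| - (1/3) ln|(z + 8)| + C


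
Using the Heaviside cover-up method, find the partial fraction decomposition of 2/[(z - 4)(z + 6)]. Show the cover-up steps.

Cover (z - 4): set z=4, get α = 2/(4 + 6) = 1/5. Cover (z + 6): set z=-6, get β = 2/(-6 - 4) = -1/5.
Result: (1/5)/(z - 4) - (1/5)/(z + 6)


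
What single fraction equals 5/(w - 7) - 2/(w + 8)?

Common denominator (w - 7)(w + 8). Numerator: 5(w + 8) - 2(w - 7) = (5w + 40) - (2w - 14) = 3w + 54
Result: (3w + 54)/[(w - 7)(w + 8)]


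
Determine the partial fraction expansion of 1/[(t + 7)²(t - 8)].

Cover-up at t=8: γ = 1/(8 + 7)² = 1/225. Cover-up at t=-7: β = 1/(-7 - 8) = -1/15. Comparing t² coeff: α = -γ = -1/225
Result: (-1/225)/(t + 7) - (1/15)/(t + 7)² + (1/225)/(t - 8)


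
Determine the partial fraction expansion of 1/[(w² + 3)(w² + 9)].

Coefficient matching gives A = C = 0, B = 1/(9-3) = 1/6, D = -B = -1/6
Result: (1/6)/(w² + 3) - (1/6)/(w² + 9)


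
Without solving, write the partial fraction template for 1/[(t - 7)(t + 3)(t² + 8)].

Two linear + quadratic: P/(t - 7) + Q/(t + 3) + (Rt + S)/(t² + 8)


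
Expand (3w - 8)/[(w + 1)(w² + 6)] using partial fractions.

At w=-1: A = (3·(-1) - 8)/((-1)² + 6) = -11/7. B = -A = 11/7, C = 3 - (-1)·A = 10/7
Result: (-11/7)/(w + 1) + ((11/7)w + 10/7)/(w² + 6)


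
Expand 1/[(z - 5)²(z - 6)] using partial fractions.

Cover-up at z=6: C = 1/(6 - 5)² = 1. Cover-up at z=5: B = 1/(5 - 6) = -1. Comparing z² coeff: A = -C = -1
Result: -1/(z - 5) - 1/(z - 5)² + 1/(z - 6)


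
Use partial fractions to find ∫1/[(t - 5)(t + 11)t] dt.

Cover-up: A = 1/80, B = 1/176, C = -1/55. Decomposition: (1/80)/(t - 5) + (1/176)/(t + 11) - (1/55)/t. Integrate each term: (1/80) ln|(t - 5)| + (1/176) ln|(t + 11)| - (1/55) ln|t| + C


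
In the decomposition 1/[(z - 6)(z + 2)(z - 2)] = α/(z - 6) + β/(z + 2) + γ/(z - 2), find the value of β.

Cover-up at z = -2: β = 1/[(-2 - 6)(-2 - 2)] = 1/[(-8)(-4)] = 1/32
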